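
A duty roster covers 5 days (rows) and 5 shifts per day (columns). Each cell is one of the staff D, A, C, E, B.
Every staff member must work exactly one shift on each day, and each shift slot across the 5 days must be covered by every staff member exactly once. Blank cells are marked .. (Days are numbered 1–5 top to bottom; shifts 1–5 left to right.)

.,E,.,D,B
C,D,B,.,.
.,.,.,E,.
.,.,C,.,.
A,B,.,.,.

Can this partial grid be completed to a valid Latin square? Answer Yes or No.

No

Day 1, shift 1: day 1 together with shift 1 already contain {D, A, C, E, B} — every symbol — so nothing can go there. The grid has no valid completion.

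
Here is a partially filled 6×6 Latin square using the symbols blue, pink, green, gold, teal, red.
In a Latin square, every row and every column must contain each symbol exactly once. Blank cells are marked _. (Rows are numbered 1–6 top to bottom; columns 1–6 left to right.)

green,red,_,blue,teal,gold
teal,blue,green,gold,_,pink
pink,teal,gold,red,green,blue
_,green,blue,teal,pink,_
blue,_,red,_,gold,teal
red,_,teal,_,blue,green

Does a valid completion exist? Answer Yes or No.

No row or column among the givens repeats a symbol, and propagating forced cells runs into no contradiction.
One valid completion exists (for instance, green red pink blue teal gold / teal blue green gold red pink / pink teal gold red green blue / gold green blue teal pink red / blue pink red green gold teal / red gold teal pink blue green).

Yes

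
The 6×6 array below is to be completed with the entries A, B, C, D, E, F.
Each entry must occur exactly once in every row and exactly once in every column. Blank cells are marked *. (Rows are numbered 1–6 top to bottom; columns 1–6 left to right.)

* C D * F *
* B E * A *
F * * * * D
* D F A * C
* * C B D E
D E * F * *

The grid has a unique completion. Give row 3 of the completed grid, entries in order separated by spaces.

F A B C E D

Row 3, column 2: row 3 has {D, F} and column 2 has {B, C, D, E}, leaving only A.
Row 3, column 3: row 3 has {A, D, F} and column 3 has {C, D, E, F}, leaving only B.
Row 1, column 4: row 1 has {C, D, F} and column 4 has {A, B, F}, leaving only E.
Row 3, column 4: row 3 has {A, B, D, F} and column 4 has {A, B, E, F}, leaving only C.
Row 3, column 5: row 3 has {A, B, C, D, F} and column 5 has {A, D, F}, leaving only E.
So row 3 reads: F A B C E D.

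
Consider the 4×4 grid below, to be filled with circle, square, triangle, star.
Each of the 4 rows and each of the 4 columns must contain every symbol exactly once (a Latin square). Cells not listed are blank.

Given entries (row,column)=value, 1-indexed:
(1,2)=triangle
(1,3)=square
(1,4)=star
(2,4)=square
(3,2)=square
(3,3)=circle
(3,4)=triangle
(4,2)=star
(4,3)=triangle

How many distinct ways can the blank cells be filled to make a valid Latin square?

Row 1, column 1: eliminating its row and column leaves {circle}.
Row 2, column 1: eliminating its row and column leaves {circle, triangle, star}.
Row 2, column 2: eliminating its row and column leaves {circle}.
Row 2, column 3: eliminating its row and column leaves {star}.
Row 3, column 1: eliminating its row and column leaves {star}.
Row 4, column 1: eliminating its row and column leaves {circle, square}.
Row 4, column 4: eliminating its row and column leaves {circle}.
Only one assignment across all blanks avoids any row or column repeat, giving 1 completion.

1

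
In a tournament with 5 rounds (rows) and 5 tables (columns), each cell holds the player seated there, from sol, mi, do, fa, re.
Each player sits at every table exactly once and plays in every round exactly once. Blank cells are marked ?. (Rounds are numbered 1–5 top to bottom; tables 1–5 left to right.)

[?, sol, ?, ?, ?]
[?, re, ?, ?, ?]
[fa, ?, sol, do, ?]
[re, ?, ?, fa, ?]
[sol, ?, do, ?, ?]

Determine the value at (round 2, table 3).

fa

Round 3, table 2: round 3 has {sol, do, fa} and table 2 has {sol, re}, leaving only mi.
Round 3, table 5: round 3 has {sol, mi, do, fa} and table 5 has {}, leaving only re.
Round 4, table 2: round 4 has {fa, re} and table 2 has {sol, mi, re}, leaving only do.
Round 4, table 3: round 4 has {do, fa, re} and table 3 has {sol, do}, leaving only mi.
Round 2 already has {re} and table 3 already has {sol, mi, do}, so round 2, table 3 must be fa.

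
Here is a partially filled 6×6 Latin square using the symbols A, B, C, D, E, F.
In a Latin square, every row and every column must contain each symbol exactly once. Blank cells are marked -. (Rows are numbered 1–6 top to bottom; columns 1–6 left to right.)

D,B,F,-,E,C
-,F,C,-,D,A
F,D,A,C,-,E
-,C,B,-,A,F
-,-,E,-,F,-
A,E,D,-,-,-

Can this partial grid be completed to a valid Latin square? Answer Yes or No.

Yes

No row or column among the givens repeats a symbol, and propagating forced cells runs into no contradiction.
One valid completion exists (for instance, D B F A E C / B F C E D A / F D A C B E / E C B D A F / C A E B F D / A E D F C B).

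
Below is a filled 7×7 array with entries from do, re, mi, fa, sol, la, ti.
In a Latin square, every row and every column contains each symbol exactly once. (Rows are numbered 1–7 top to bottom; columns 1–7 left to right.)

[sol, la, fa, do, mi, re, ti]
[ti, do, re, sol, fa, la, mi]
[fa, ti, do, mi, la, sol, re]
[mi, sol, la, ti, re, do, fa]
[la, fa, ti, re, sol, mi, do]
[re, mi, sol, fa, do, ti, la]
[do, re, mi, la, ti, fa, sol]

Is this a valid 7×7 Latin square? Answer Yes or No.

Each row is a permutation of the 7 symbols, and so is each column.

Yes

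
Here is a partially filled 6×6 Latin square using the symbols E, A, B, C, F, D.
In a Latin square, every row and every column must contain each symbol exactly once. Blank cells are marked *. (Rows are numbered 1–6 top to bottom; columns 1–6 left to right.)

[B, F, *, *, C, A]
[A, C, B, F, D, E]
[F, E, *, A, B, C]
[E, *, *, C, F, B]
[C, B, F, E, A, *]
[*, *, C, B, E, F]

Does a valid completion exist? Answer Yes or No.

Yes

No row or column among the givens repeats a symbol, and propagating forced cells runs into no contradiction.
One valid completion exists (for instance, B F E D C A / A C B F D E / F E D A B C / E D A C F B / C B F E A D / D A C B E F).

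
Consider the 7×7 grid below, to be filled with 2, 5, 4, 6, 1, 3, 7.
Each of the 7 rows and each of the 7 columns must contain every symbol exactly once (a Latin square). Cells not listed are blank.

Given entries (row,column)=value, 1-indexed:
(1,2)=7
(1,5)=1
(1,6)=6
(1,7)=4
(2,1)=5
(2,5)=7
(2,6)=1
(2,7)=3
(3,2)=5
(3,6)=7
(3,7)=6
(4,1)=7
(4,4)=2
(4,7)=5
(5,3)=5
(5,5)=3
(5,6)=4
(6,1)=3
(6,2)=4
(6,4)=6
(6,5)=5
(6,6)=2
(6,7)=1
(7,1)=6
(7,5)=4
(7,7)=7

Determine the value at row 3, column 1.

4

Row 1, column 1: row 1 has {4, 6, 1, 7} and column 1 has {5, 6, 3, 7}, leaving only 2.
Row 1, column 3: row 1 has {2, 4, 6, 1, 7} and column 3 has {5}, leaving only 3.
Row 1, column 4: row 1 has {2, 4, 6, 1, 3, 7} and column 4 has {2, 6}, leaving only 5.
Row 2, column 4: row 2 has {5, 1, 3, 7} and column 4 has {2, 5, 6}, leaving only 4.
Row 3, column 5: row 3 has {5, 6, 7} and column 5 has {5, 4, 1, 3, 7}, leaving only 2.
Row 4, column 5: row 4 has {2, 5, 7} and column 5 has {2, 5, 4, 1, 3, 7}, leaving only 6.
Row 4, column 6: row 4 has {2, 5, 6, 7} and column 6 has {2, 4, 6, 1, 7}, leaving only 3.
Row 4, column 2: row 4 has {2, 5, 6, 3, 7} and column 2 has {5, 4, 7}, leaving only 1.
Row 4, column 3: row 4 has {2, 5, 6, 1, 3, 7} and column 3 has {5, 3}, leaving only 4.
Row 3, column 3: row 3 has {2, 5, 6, 7} and column 3 has {5, 4, 3}, leaving only 1.
Row 3 already has {2, 5, 6, 1, 7} and column 1 already has {2, 5, 6, 3, 7}, so row 3, column 1 must be 4.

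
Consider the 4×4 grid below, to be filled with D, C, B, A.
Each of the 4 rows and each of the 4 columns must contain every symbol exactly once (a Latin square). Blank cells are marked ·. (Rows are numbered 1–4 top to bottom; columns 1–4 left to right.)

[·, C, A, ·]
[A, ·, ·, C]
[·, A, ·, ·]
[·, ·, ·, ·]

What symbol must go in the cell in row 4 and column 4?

Row 4, column 4 is narrowed to {D, B, A}.
If it were D, then row 3, column 4 would be left with no valid symbol.
If it were B, then row 3, column 4 would be left with no valid symbol.
So row 4, column 4 must be A.

A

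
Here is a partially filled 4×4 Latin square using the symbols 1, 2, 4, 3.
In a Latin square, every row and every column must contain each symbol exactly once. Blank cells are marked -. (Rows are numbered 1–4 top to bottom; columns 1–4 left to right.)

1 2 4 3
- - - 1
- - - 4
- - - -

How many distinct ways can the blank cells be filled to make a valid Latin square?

4

Row 2, column 1: eliminating its row and column leaves {2, 4, 3}.
Row 2, column 2: eliminating its row and column leaves {4, 3}.
Row 2, column 3: eliminating its row and column leaves {2, 3}.
Row 3, column 1: eliminating its row and column leaves {2, 3}.
Row 3, column 2: eliminating its row and column leaves {1, 3}.
Row 3, column 3: eliminating its row and column leaves {1, 2, 3}.
Row 4, column 1: eliminating its row and column leaves {2, 4, 3}.
Row 4, column 2: eliminating its row and column leaves {1, 4, 3}.
Row 4, column 3: eliminating its row and column leaves {1, 2, 3}.
Row 4, column 4: eliminating its row and column leaves {2}.
Enumerating the assignments across these blanks that avoid any row or column repeat gives 4 completions.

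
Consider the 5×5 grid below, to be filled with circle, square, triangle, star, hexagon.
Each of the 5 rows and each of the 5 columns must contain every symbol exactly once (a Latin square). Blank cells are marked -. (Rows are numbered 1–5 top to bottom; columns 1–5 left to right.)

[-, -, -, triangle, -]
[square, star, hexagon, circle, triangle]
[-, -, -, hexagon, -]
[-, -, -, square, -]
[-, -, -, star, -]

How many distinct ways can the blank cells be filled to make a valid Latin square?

Row 1, column 1: eliminating its row and column leaves {circle, star, hexagon}.
Row 1, column 2: eliminating its row and column leaves {circle, square, hexagon}.
Row 1, column 3: eliminating its row and column leaves {circle, square, star}.
Row 1, column 5: eliminating its row and column leaves {circle, square, star, hexagon}.
Row 3, column 1: eliminating its row and column leaves {circle, triangle, star}.
Row 3, column 2: eliminating its row and column leaves {circle, square, triangle}.
Row 3, column 3: eliminating its row and column leaves {circle, square, triangle, star}.
Row 3, column 5: eliminating its row and column leaves {circle, square, star}.
Row 4, column 1: eliminating its row and column leaves {circle, triangle, star, hexagon}.
Row 4, column 2: eliminating its row and column leaves {circle, triangle, hexagon}.
Row 4, column 3: eliminating its row and column leaves {circle, triangle, star}.
Row 4, column 5: eliminating its row and column leaves {circle, star, hexagon}.
Row 5, column 1: eliminating its row and column leaves {circle, triangle, hexagon}.
Row 5, column 2: eliminating its row and column leaves {circle, square, triangle, hexagon}.
Row 5, column 3: eliminating its row and column leaves {circle, square, triangle}.
Row 5, column 5: eliminating its row and column leaves {circle, square, hexagon}.
Enumerating the assignments across these blanks that avoid any row or column repeat gives 56 completions.

56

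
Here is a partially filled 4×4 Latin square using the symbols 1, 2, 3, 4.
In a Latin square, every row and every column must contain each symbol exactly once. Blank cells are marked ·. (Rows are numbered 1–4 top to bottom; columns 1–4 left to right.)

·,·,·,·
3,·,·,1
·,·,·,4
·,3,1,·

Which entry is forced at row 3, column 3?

3

Row 4, column 4: row 4 has {1, 3} and column 4 has {1, 4}, leaving only 2.
Row 1, column 4: row 1 has {} and column 4 has {1, 2, 4}, leaving only 3.
Row 4, column 1: row 4 has {1, 2, 3} and column 1 has {3}, leaving only 4.
Row 3, column 3 is narrowed to {2, 3}.
If it were 2, then row 2, column 3 would be left with no valid symbol.
So row 3, column 3 must be 3.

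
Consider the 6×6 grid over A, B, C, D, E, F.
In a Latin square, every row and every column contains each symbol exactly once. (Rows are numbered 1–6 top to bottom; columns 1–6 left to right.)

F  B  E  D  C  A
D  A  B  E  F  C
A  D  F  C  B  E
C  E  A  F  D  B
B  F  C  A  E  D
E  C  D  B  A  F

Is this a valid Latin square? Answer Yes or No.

Yes

Each row is a permutation of the 6 symbols, and so is each column.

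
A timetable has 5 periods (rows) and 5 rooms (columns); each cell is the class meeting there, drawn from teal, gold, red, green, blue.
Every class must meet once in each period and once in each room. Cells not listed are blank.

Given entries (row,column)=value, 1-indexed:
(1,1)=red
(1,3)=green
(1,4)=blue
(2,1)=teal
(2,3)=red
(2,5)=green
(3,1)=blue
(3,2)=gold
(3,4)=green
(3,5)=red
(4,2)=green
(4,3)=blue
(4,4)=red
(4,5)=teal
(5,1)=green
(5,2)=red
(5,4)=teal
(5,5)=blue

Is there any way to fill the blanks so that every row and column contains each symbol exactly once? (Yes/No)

No period or room among the givens repeats a symbol, and propagating forced cells runs into no contradiction.
One valid completion exists (for instance, red teal green blue gold / teal blue red gold green / blue gold teal green red / gold green blue red teal / green red gold teal blue).

Yes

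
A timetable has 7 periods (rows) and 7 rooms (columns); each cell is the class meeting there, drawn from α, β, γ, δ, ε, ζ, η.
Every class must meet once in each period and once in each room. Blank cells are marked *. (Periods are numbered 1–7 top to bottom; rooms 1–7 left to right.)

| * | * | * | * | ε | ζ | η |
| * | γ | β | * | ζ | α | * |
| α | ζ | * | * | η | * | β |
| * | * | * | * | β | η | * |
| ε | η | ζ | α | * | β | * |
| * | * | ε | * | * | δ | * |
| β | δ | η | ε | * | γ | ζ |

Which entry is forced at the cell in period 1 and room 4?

Period 3, room 6: period 3 has {α, β, ζ, η} and room 6 has {α, β, γ, δ, ζ, η}, leaving only ε.
Period 7, room 5: period 7 has {β, γ, δ, ε, ζ, η} and room 5 has {β, ε, ζ, η}, leaving only α.
Period 6, room 5: period 6 has {δ, ε} and room 5 has {α, β, ε, ζ, η}, leaving only γ.
Period 5, room 5: period 5 has {α, β, ε, ζ, η} and room 5 has {α, β, γ, ε, ζ, η}, leaving only δ.
Period 5, room 7: period 5 has {α, β, δ, ε, ζ, η} and room 7 has {β, ζ, η}, leaving only γ.
Period 6, room 7: period 6 has {γ, δ, ε} and room 7 has {β, γ, ζ, η}, leaving only α.
Period 6, room 2: period 6 has {α, γ, δ, ε} and room 2 has {γ, δ, ζ, η}, leaving only β.
Period 1, room 2: period 1 has {ε, ζ, η} and room 2 has {β, γ, δ, ζ, η}, leaving only α.
Period 4, room 2: period 4 has {β, η} and room 2 has {α, β, γ, δ, ζ, η}, leaving only ε.
Period 4, room 7: period 4 has {β, ε, η} and room 7 has {α, β, γ, ζ, η}, leaving only δ.
Period 2, room 7: period 2 has {α, β, γ, ζ} and room 7 has {α, β, γ, δ, ζ, η}, leaving only ε.
Period 1, room 4 is narrowed to {β, γ, δ}.
If it were γ, then period 1, room 3 would be left with no valid symbol.
If it were δ, then period 1, room 3 would be left with no valid symbol.
So period 1, room 4 must be β.

β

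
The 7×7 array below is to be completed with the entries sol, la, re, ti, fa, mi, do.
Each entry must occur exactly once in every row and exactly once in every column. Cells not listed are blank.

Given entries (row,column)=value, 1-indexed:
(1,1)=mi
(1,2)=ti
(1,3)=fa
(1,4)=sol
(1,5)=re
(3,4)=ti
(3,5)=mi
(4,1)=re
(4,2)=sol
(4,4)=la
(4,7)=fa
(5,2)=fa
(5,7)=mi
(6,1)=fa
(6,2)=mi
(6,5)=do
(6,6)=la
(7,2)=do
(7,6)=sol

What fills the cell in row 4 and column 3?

do

Row 1, column 6: row 1 has {sol, re, ti, fa, mi} and column 6 has {sol, la}, leaving only do.
Row 1, column 7: row 1 has {sol, re, ti, fa, mi, do} and column 7 has {fa, mi}, leaving only la.
Row 4, column 5: row 4 has {sol, la, re, fa} and column 5 has {re, mi, do}, leaving only ti.
Row 4, column 6: row 4 has {sol, la, re, ti, fa} and column 6 has {sol, la, do}, leaving only mi.
Row 4 already has {sol, la, re, ti, fa, mi} and column 3 already has {fa}, so row 4, column 3 must be do.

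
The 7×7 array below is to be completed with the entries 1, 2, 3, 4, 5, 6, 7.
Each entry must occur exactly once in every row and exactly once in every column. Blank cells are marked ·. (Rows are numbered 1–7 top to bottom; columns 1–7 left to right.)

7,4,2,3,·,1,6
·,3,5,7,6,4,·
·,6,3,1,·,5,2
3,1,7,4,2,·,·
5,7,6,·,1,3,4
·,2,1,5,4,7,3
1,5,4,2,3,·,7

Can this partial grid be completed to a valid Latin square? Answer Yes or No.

No

Row 5, column 4: row 5 together with column 4 already contain {1, 2, 3, 4, 5, 6, 7} — every symbol — so nothing can go there. The grid has no valid completion.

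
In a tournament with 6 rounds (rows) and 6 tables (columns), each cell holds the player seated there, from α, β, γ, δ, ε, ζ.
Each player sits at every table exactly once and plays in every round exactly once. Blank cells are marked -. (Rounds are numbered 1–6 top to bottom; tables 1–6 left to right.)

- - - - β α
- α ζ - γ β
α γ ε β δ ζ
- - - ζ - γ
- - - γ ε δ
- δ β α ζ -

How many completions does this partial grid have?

3

Round 1, table 1: eliminating its round and table leaves {γ, δ, ε, ζ}.
Round 1, table 2: eliminating its round and table leaves {ε, ζ}.
Round 1, table 3: eliminating its round and table leaves {γ, δ}.
Round 1, table 4: eliminating its round and table leaves {δ, ε}.
Round 2, table 1: eliminating its round and table leaves {δ, ε}.
Round 2, table 4: eliminating its round and table leaves {δ, ε}.
Round 4, table 1: eliminating its round and table leaves {β, δ, ε}.
Round 4, table 2: eliminating its round and table leaves {β, ε}.
Round 4, table 3: eliminating its round and table leaves {α, δ}.
Round 4, table 5: eliminating its round and table leaves {α}.
Round 5, table 1: eliminating its round and table leaves {β, ζ}.
Round 5, table 2: eliminating its round and table leaves {β, ζ}.
Round 5, table 3: eliminating its round and table leaves {α}.
Round 6, table 1: eliminating its round and table leaves {γ, ε}.
Round 6, table 6: eliminating its round and table leaves {ε}.
Enumerating the assignments across these blanks that avoid any round or table repeat gives 3 completions.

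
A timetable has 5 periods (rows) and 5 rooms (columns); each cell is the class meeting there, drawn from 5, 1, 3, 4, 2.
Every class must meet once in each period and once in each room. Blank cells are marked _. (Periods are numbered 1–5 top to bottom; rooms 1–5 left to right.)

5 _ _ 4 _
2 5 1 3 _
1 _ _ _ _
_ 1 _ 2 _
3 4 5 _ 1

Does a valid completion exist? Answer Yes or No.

Period 5, room 4: period 5 together with room 4 already contain {5, 1, 3, 4, 2} — every symbol — so nothing can go there. The grid has no valid completion.

No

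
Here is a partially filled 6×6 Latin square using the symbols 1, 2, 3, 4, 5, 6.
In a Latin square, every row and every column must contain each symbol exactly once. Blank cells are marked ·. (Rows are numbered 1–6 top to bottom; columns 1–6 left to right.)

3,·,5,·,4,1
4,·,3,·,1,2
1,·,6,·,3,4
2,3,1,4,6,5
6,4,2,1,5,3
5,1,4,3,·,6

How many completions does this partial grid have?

Row 1, column 2: eliminating its row and column leaves {2, 6}.
Row 1, column 4: eliminating its row and column leaves {2, 6}.
Row 2, column 2: eliminating its row and column leaves {5, 6}.
Row 2, column 4: eliminating its row and column leaves {5, 6}.
Row 3, column 2: eliminating its row and column leaves {2, 5}.
Row 3, column 4: eliminating its row and column leaves {2, 5}.
Row 6, column 5: eliminating its row and column leaves {2}.
Enumerating the assignments across these blanks that avoid any row or column repeat gives 2 completions.

2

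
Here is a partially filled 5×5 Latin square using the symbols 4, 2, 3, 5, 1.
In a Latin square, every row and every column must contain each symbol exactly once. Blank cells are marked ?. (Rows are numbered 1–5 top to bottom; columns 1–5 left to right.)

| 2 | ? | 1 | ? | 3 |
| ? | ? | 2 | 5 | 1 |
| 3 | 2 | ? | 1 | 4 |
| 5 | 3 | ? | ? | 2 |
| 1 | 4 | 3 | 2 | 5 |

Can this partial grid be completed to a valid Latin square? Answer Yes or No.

No

Row 2, column 2: row 2 together with column 2 already contain {4, 2, 3, 5, 1} — every symbol — so nothing can go there. The grid has no valid completion.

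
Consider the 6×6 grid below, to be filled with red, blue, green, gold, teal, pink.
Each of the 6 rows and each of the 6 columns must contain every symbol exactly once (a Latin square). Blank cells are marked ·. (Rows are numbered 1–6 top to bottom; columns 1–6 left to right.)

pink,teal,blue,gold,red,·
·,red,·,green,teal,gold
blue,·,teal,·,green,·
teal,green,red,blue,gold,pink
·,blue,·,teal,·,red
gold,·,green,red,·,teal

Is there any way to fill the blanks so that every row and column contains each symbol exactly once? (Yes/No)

No

Row 2, column 1: row 2 together with column 1 already contain {red, blue, green, gold, teal, pink} — every symbol — so nothing can go there. The grid has no valid completion.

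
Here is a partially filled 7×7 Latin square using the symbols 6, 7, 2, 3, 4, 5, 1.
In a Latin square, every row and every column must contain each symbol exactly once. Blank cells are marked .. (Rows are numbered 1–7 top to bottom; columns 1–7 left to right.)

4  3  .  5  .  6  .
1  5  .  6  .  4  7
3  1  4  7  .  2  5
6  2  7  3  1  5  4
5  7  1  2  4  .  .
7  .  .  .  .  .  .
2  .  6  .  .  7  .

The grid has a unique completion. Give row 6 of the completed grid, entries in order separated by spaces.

Row 1, column 3: row 1 has {6, 3, 4, 5} and column 3 has {6, 7, 4, 1}, leaving only 2.
Row 1, column 5: row 1 has {6, 2, 3, 4, 5} and column 5 has {4, 1}, leaving only 7.
Row 1, column 7: row 1 has {6, 7, 2, 3, 4, 5} and column 7 has {7, 4, 5}, leaving only 1.
Row 2, column 3: row 2 has {6, 7, 4, 5, 1} and column 3 has {6, 7, 2, 4, 1}, leaving only 3.
Row 6, column 3: row 6 has {7} and column 3 has {6, 7, 2, 3, 4, 1}, leaving only 5.
Row 2, column 5: row 2 has {6, 7, 3, 4, 5, 1} and column 5 has {7, 4, 1}, leaving only 2.
Row 3, column 5: row 3 has {7, 2, 3, 4, 5, 1} and column 5 has {7, 2, 4, 1}, leaving only 6.
Row 6, column 5: row 6 has {7, 5} and column 5 has {6, 7, 2, 4, 1}, leaving only 3.
Row 6, column 6: row 6 has {7, 3, 5} and column 6 has {6, 7, 2, 4, 5}, leaving only 1.
Row 6, column 4: row 6 has {7, 3, 5, 1} and column 4 has {6, 7, 2, 3, 5}, leaving only 4.
Row 6, column 2: row 6 has {7, 3, 4, 5, 1} and column 2 has {7, 2, 3, 5, 1}, leaving only 6.
Row 6, column 7: row 6 has {6, 7, 3, 4, 5, 1} and column 7 has {7, 4, 5, 1}, leaving only 2.
So row 6 reads: 7 6 5 4 3 1 2.

7 6 5 4 3 1 2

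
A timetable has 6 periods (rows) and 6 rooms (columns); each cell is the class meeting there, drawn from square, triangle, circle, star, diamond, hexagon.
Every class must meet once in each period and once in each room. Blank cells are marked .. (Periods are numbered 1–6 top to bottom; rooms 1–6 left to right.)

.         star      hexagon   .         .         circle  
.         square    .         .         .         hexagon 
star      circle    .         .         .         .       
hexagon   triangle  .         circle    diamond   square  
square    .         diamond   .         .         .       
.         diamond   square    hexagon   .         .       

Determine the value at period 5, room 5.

Period 3, room 3: period 3 has {circle, star} and room 3 has {square, diamond, hexagon}, leaving only triangle.
Period 3, room 6: period 3 has {triangle, circle, star} and room 6 has {square, circle, hexagon}, leaving only diamond.
Period 3, room 4: period 3 has {triangle, circle, star, diamond} and room 4 has {circle, hexagon}, leaving only square.
Period 3, room 5: period 3 has {square, triangle, circle, star, diamond} and room 5 has {diamond}, leaving only hexagon.
Period 4, room 3: period 4 has {square, triangle, circle, diamond, hexagon} and room 3 has {square, triangle, diamond, hexagon}, leaving only star.
Period 2, room 3: period 2 has {square, hexagon} and room 3 has {square, triangle, star, diamond, hexagon}, leaving only circle.
Period 5, room 2: period 5 has {square, diamond} and room 2 has {square, triangle, circle, star, diamond}, leaving only hexagon.
Period 5, room 5 is narrowed to {triangle, circle, star}.
If it were triangle, then period 5, room 6 would be left with no valid symbol.
If it were star, then period 5, room 6 would be left with no valid symbol.
So period 5, room 5 must be circle.

circle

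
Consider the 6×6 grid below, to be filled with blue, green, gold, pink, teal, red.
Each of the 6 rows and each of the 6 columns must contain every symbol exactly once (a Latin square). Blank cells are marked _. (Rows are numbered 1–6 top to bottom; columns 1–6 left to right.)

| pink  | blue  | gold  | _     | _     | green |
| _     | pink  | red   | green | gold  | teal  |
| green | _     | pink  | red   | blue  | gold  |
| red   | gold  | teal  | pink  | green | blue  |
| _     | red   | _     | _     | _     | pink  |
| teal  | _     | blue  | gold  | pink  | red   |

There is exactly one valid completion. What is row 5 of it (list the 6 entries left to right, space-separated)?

gold red green blue teal pink

Row 5, column 3: row 5 has {pink, red} and column 3 has {blue, gold, pink, teal, red}, leaving only green.
Row 5, column 5: row 5 has {green, pink, red} and column 5 has {blue, green, gold, pink}, leaving only teal.
Row 5, column 4: row 5 has {green, pink, teal, red} and column 4 has {green, gold, pink, red}, leaving only blue.
Row 5, column 1: row 5 has {blue, green, pink, teal, red} and column 1 has {green, pink, teal, red}, leaving only gold.
So row 5 reads: gold red green blue teal pink.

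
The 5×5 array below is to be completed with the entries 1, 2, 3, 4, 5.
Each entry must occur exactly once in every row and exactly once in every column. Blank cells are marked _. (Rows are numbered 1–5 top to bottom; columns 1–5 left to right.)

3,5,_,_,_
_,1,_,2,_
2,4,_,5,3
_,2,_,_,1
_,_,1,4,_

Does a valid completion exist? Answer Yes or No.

Row 3, column 3: row 3 together with column 3 already contain {1, 2, 3, 4, 5} — every symbol — so nothing can go there. The grid has no valid completion.

No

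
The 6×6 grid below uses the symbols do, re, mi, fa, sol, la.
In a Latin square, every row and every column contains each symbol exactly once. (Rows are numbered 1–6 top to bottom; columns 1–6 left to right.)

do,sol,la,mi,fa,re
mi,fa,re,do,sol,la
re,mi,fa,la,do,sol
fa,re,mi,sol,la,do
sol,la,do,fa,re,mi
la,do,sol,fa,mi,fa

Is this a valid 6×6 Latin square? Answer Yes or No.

No

Column 4 contains fa twice (at rows 5 and 6), so it is not a permutation.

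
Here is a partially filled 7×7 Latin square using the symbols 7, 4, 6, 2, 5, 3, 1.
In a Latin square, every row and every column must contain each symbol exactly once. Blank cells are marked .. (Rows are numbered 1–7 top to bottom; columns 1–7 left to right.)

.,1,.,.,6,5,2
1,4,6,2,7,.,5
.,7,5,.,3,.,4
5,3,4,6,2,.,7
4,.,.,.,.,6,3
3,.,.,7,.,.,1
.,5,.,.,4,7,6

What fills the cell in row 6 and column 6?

Row 1, column 1: row 1 has {6, 2, 5, 1} and column 1 has {4, 5, 3, 1}, leaving only 7.
Row 1, column 3: row 1 has {7, 6, 2, 5, 1} and column 3 has {4, 6, 5}, leaving only 3.
Row 1, column 4: row 1 has {7, 6, 2, 5, 3, 1} and column 4 has {7, 6, 2}, leaving only 4.
Row 2, column 6: row 2 has {7, 4, 6, 2, 5, 1} and column 6 has {7, 6, 5}, leaving only 3.
Row 3, column 4: row 3 has {7, 4, 5, 3} and column 4 has {7, 4, 6, 2}, leaving only 1.
Row 3, column 6: row 3 has {7, 4, 5, 3, 1} and column 6 has {7, 6, 5, 3}, leaving only 2.
Row 6 already has {7, 3, 1} and column 6 already has {7, 6, 2, 5, 3}, so row 6, column 6 must be 4.

4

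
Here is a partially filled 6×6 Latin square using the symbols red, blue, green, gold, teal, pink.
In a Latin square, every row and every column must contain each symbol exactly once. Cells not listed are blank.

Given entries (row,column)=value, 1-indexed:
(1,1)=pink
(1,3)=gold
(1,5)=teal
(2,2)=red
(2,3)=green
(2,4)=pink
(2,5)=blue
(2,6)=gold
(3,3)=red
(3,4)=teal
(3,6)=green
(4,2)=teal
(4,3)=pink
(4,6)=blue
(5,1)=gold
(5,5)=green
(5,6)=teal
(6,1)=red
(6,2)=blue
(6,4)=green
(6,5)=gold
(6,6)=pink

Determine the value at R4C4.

gold

Row 1, column 2: row 1 has {gold, teal, pink} and column 2 has {red, blue, teal}, leaving only green.
Row 1, column 6: row 1 has {green, gold, teal, pink} and column 6 has {blue, green, gold, teal, pink}, leaving only red.
Row 1, column 4: row 1 has {red, green, gold, teal, pink} and column 4 has {green, teal, pink}, leaving only blue.
Row 2, column 1: row 2 has {red, blue, green, gold, pink} and column 1 has {red, gold, pink}, leaving only teal.
Row 3, column 1: row 3 has {red, green, teal} and column 1 has {red, gold, teal, pink}, leaving only blue.
Row 3, column 5: row 3 has {red, blue, green, teal} and column 5 has {blue, green, gold, teal}, leaving only pink.
Row 3, column 2: row 3 has {red, blue, green, teal, pink} and column 2 has {red, blue, green, teal}, leaving only gold.
Row 4, column 1: row 4 has {blue, teal, pink} and column 1 has {red, blue, gold, teal, pink}, leaving only green.
Row 4, column 5: row 4 has {blue, green, teal, pink} and column 5 has {blue, green, gold, teal, pink}, leaving only red.
Row 4 already has {red, blue, green, teal, pink} and column 4 already has {blue, green, teal, pink}, so row 4, column 4 must be gold.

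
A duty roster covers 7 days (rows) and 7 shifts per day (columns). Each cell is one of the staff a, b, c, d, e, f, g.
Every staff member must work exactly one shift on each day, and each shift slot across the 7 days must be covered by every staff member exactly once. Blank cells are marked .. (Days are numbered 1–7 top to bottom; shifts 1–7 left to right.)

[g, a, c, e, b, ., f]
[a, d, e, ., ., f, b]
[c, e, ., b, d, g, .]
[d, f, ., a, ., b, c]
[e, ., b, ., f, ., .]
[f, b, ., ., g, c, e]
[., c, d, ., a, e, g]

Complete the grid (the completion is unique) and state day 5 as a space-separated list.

Day 5, shift 2: day 5 has {b, e, f} and shift 2 has {a, b, c, d, e, f}, leaving only g.
Day 1, shift 6: day 1 has {a, b, c, e, f, g} and shift 6 has {b, c, e, f, g}, leaving only d.
Day 5, shift 6: day 5 has {b, e, f, g} and shift 6 has {b, c, d, e, f, g}, leaving only a.
Day 5, shift 7: day 5 has {a, b, e, f, g} and shift 7 has {b, c, e, f, g}, leaving only d.
Day 5, shift 4: day 5 has {a, b, d, e, f, g} and shift 4 has {a, b, e}, leaving only c.
So day 5 reads: e g b c f a d.

e g b c f a d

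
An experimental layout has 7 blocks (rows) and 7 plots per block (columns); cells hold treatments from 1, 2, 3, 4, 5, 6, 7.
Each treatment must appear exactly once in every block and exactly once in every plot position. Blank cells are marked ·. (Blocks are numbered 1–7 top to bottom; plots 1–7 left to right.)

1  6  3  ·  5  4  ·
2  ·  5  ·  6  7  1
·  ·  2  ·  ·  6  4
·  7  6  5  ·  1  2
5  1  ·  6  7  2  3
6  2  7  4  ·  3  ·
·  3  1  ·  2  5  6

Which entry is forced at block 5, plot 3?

4

Block 5 already has {1, 2, 3, 5, 6, 7} and plot 3 already has {1, 2, 3, 5, 6, 7}, so block 5, plot 3 must be 4.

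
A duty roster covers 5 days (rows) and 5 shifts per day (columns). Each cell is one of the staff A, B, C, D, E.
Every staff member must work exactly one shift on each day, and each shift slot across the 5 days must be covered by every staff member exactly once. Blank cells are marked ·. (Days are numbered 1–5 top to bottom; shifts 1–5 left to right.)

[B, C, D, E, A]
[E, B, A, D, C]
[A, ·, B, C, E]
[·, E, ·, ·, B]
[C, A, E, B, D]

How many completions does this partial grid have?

Day 3, shift 2: eliminating its day and shift leaves {D}.
Day 4, shift 1: eliminating its day and shift leaves {D}.
Day 4, shift 3: eliminating its day and shift leaves {C}.
Day 4, shift 4: eliminating its day and shift leaves {A}.
Only one assignment across all blanks avoids any day or shift repeat, giving 1 completion.

1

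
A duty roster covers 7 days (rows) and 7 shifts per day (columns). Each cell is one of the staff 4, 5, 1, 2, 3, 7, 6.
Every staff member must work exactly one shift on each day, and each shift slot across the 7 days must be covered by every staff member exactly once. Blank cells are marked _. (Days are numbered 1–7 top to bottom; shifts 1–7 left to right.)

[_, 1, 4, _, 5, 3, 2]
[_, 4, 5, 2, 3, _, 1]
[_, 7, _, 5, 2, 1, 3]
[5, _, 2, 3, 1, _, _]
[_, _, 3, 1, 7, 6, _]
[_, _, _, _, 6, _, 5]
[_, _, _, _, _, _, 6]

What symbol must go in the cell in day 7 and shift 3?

1

Day 2, shift 6: day 2 has {4, 5, 1, 2, 3} and shift 6 has {1, 3, 6}, leaving only 7.
Day 2, shift 1: day 2 has {4, 5, 1, 2, 3, 7} and shift 1 has {5}, leaving only 6.
Day 1, shift 1: day 1 has {4, 5, 1, 2, 3} and shift 1 has {5, 6}, leaving only 7.
Day 1, shift 4: day 1 has {4, 5, 1, 2, 3, 7} and shift 4 has {5, 1, 2, 3}, leaving only 6.
Day 3, shift 1: day 3 has {5, 1, 2, 3, 7} and shift 1 has {5, 7, 6}, leaving only 4.
Day 3, shift 3: day 3 has {4, 5, 1, 2, 3, 7} and shift 3 has {4, 5, 2, 3}, leaving only 6.
Day 4, shift 2: day 4 has {5, 1, 2, 3} and shift 2 has {4, 1, 7}, leaving only 6.
Day 4, shift 6: day 4 has {5, 1, 2, 3, 6} and shift 6 has {1, 3, 7, 6}, leaving only 4.
Day 4, shift 7: day 4 has {4, 5, 1, 2, 3, 6} and shift 7 has {5, 1, 2, 3, 6}, leaving only 7.
Day 5, shift 1: day 5 has {1, 3, 7, 6} and shift 1 has {4, 5, 7, 6}, leaving only 2.
Day 5, shift 2: day 5 has {1, 2, 3, 7, 6} and shift 2 has {4, 1, 7, 6}, leaving only 5.
Day 5, shift 7: day 5 has {5, 1, 2, 3, 7, 6} and shift 7 has {5, 1, 2, 3, 7, 6}, leaving only 4.
Day 6, shift 6: day 6 has {5, 6} and shift 6 has {4, 1, 3, 7, 6}, leaving only 2.
Day 6, shift 2: day 6 has {5, 2, 6} and shift 2 has {4, 5, 1, 7, 6}, leaving only 3.
Day 6, shift 1: day 6 has {5, 2, 3, 6} and shift 1 has {4, 5, 2, 7, 6}, leaving only 1.
Day 6, shift 3: day 6 has {5, 1, 2, 3, 6} and shift 3 has {4, 5, 2, 3, 6}, leaving only 7.
Day 7 already has {6} and shift 3 already has {4, 5, 2, 3, 7, 6}, so day 7, shift 3 must be 1.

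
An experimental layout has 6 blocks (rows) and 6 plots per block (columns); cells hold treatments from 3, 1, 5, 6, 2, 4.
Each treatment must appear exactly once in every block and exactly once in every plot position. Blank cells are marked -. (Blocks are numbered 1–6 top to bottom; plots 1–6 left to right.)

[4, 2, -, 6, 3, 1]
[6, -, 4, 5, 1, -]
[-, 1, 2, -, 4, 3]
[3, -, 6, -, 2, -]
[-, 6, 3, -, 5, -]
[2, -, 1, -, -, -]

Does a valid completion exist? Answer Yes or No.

Block 3, plot 4: block 3 together with plot 4 already contain {3, 1, 5, 6, 2, 4} — every symbol — so nothing can go there. The grid has no valid completion.

No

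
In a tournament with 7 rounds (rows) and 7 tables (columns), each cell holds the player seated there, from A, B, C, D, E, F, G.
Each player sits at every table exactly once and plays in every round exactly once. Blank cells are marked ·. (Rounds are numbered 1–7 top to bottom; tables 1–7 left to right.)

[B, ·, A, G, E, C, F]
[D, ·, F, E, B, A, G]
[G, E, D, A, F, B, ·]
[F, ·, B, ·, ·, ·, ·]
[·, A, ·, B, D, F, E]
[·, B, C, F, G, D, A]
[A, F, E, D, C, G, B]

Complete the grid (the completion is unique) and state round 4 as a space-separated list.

F G B C A E D

Round 4, table 4: round 4 has {B, F} and table 4 has {A, B, D, E, F, G}, leaving only C.
Round 4, table 5: round 4 has {B, C, F} and table 5 has {B, C, D, E, F, G}, leaving only A.
Round 4, table 6: round 4 has {A, B, C, F} and table 6 has {A, B, C, D, F, G}, leaving only E.
Round 4, table 7: round 4 has {A, B, C, E, F} and table 7 has {A, B, E, F, G}, leaving only D.
Round 4, table 2: round 4 has {A, B, C, D, E, F} and table 2 has {A, B, E, F}, leaving only G.
So round 4 reads: F G B C A E D.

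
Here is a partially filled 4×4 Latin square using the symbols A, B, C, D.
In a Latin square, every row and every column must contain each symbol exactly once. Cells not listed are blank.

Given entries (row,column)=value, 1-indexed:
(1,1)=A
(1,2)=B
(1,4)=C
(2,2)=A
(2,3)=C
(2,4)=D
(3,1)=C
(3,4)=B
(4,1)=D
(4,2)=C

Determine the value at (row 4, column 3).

B

Row 1, column 3: row 1 has {A, B, C} and column 3 has {C}, leaving only D.
Row 2, column 1: row 2 has {A, C, D} and column 1 has {A, C, D}, leaving only B.
Row 3, column 2: row 3 has {B, C} and column 2 has {A, B, C}, leaving only D.
Row 3, column 3: row 3 has {B, C, D} and column 3 has {C, D}, leaving only A.
Row 4 already has {C, D} and column 3 already has {A, C, D}, so row 4, column 3 must be B.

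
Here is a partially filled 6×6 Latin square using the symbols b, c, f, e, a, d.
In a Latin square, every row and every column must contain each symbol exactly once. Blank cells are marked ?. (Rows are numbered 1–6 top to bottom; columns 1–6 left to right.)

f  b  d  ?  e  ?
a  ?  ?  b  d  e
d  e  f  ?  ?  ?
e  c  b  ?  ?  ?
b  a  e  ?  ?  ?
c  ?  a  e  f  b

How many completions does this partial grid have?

4

Row 1, column 4: eliminating its row and column leaves {c, a}.
Row 1, column 6: eliminating its row and column leaves {c, a}.
Row 2, column 2: eliminating its row and column leaves {f}.
Row 2, column 3: eliminating its row and column leaves {c}.
Row 3, column 4: eliminating its row and column leaves {c, a}.
Row 3, column 5: eliminating its row and column leaves {b, c, a}.
Row 3, column 6: eliminating its row and column leaves {c, a}.
Row 4, column 4: eliminating its row and column leaves {f, a, d}.
Row 4, column 5: eliminating its row and column leaves {a}.
Row 4, column 6: eliminating its row and column leaves {f, a, d}.
Row 5, column 4: eliminating its row and column leaves {c, f, d}.
Row 5, column 5: eliminating its row and column leaves {c}.
Row 5, column 6: eliminating its row and column leaves {c, f, d}.
Row 6, column 2: eliminating its row and column leaves {d}.
Enumerating the assignments across these blanks that avoid any row or column repeat gives 4 completions.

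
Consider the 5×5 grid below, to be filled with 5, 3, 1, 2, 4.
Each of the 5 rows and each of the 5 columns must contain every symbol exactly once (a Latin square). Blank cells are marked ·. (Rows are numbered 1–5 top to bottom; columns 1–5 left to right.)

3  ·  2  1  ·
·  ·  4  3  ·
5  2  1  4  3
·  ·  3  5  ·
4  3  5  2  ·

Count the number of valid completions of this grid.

2

Row 1, column 2: eliminating its row and column leaves {5, 4}.
Row 1, column 5: eliminating its row and column leaves {5, 4}.
Row 2, column 1: eliminating its row and column leaves {1, 2}.
Row 2, column 2: eliminating its row and column leaves {5, 1}.
Row 2, column 5: eliminating its row and column leaves {5, 1, 2}.
Row 4, column 1: eliminating its row and column leaves {1, 2}.
Row 4, column 2: eliminating its row and column leaves {1, 4}.
Row 4, column 5: eliminating its row and column leaves {1, 2, 4}.
Row 5, column 5: eliminating its row and column leaves {1}.
Enumerating the assignments across these blanks that avoid any row or column repeat gives 2 completions.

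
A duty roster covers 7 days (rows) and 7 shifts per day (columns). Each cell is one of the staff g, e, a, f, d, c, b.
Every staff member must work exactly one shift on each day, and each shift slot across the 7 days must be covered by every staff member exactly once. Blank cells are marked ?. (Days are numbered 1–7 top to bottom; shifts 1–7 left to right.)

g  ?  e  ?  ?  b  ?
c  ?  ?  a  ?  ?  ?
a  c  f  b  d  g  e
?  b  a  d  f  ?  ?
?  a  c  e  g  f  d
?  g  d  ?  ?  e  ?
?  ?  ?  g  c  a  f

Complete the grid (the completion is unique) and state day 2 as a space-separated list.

c f g a e d b

Day 2, shift 6: day 2 has {a, c} and shift 6 has {g, e, a, f, b}, leaving only d.
Day 1, shift 5: day 1 has {g, e, b} and shift 5 has {g, f, d, c}, leaving only a.
Day 1, shift 7: day 1 has {g, e, a, b} and shift 7 has {e, f, d}, leaving only c.
Day 1, shift 4: day 1 has {g, e, a, c, b} and shift 4 has {g, e, a, d, b}, leaving only f.
Day 1, shift 2: day 1 has {g, e, a, f, c, b} and shift 2 has {g, a, c, b}, leaving only d.
Day 4, shift 1: day 4 has {a, f, d, b} and shift 1 has {g, a, c}, leaving only e.
Day 4, shift 6: day 4 has {e, a, f, d, b} and shift 6 has {g, e, a, f, d, b}, leaving only c.
Day 4, shift 7: day 4 has {e, a, f, d, c, b} and shift 7 has {e, f, d, c}, leaving only g.
Day 2, shift 7: day 2 has {a, d, c} and shift 7 has {g, e, f, d, c}, leaving only b.
Day 2, shift 3: day 2 has {a, d, c, b} and shift 3 has {e, a, f, d, c}, leaving only g.
Day 2, shift 5: day 2 has {g, a, d, c, b} and shift 5 has {g, a, f, d, c}, leaving only e.
Day 2, shift 2: day 2 has {g, e, a, d, c, b} and shift 2 has {g, a, d, c, b}, leaving only f.
So day 2 reads: c f g a e d b.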